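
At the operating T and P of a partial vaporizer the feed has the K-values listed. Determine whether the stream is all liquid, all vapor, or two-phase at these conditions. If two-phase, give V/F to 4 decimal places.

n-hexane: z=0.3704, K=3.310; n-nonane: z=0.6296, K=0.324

ΣzᵢKᵢ = 1.4300; Σzᵢ/Kᵢ = 2.0551.
Both exceed 1, so a two-phase solution exists.
Material balance + equilibrium reduce to Σ zᵢ(Kᵢ−1)/(1+ψ(Kᵢ−1)) = 0.
Binary case is linear: z₁(K₁−1)(1+ψ(K₂−1)) + z₂(K₂−1)(1+ψ(K₁−1)) = 0
⇒ ψ = [z₁(K₁−1)+z₂(K₂−1)] / [−(K₁−1)(K₂−1)] = 0.43001/1.56156 = 0.2754

two-phase, V/F = 0.2754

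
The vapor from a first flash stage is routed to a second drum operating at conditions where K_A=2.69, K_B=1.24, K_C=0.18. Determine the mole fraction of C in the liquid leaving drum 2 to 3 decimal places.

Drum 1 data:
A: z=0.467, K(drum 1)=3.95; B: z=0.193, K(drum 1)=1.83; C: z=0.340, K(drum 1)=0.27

x_C (drum 2) = 0.567

Drum 1:
Material balance + equilibrium reduce to Σ zᵢ(Kᵢ−1)/(1+ψ₁(Kᵢ−1)) = 0.
Check two-phase: ΣzᵢKᵢ = 2.290 > 1 and Σzᵢ/Kᵢ = 1.483 > 1, so g(0) = 1.290 > 0 and g(1) = -0.483 < 0.
Iterate (Newton) starting at ψ₁ = 0.3:
  ψ₁ = 0.300: g = 0.5413, g' = -1.526 → ψ₁ = 0.655
  ψ₁ = 0.655: g = 0.0983, g' = -1.194 → ψ₁ = 0.737
  ψ₁ = 0.737: g = -0.0040, g' = -1.304 → ψ₁ = 0.734
Converged at ψ₁ = 0.734.
Drum-1 compositions:
  A: x = 0.148, y = 0.583
  B: x = 0.120, y = 0.219
  C: x = 0.733, y = 0.198
Drum-2 feed = drum-1 vapor: z₂ = (0.5827, 0.2195, 0.1978).
Drum 2:
Let ψ₂ = V/F and solve Σ zᵢ(Kᵢ−1)/(1+ψ₂(Kᵢ−1)) = 0.
Check two-phase: ΣzᵢKᵢ = 1.875 > 1 and Σzᵢ/Kᵢ = 1.492 > 1, so g(0) = 0.875 > 0 and g(1) = -0.492 < 0.
Newton iteration, ψ₂⁰ = 0.67:
  ψ₂ = 0.670: g = 0.1473, g' = -1.030 → ψ₂ = 0.813
  ψ₂ = 0.813: g = -0.0276, g' = -1.501 → ψ₂ = 0.795
  ψ₂ = 0.795: g = -0.0009, g' = -1.408 → ψ₂ = 0.794
Converged at ψ₂ = 0.794.
  A: x = 0.249, y = 0.669
  B: x = 0.184, y = 0.229
  C: x = 0.567, y = 0.102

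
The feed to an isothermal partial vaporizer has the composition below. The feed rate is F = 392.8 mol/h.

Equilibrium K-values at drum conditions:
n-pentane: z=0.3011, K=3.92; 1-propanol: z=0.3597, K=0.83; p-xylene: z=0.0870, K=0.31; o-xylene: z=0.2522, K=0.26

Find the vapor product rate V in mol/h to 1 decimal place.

V = 153.7 mol/h

Let ψ = V/F and solve Σ zᵢ(Kᵢ−1)/(1+ψ(Kᵢ−1)) = 0.
Check two-phase: ΣzᵢKᵢ = 1.5714 > 1 and Σzᵢ/Kᵢ = 1.7608 > 1, so g(0) = 0.5714 > 0 and g(1) = -0.7608 < 0.
Newton–Raphson from ψ = 0.52:
  ψ = 0.5200: g = -0.11495, g' = -0.8829 → ψ = 0.3898
  ψ = 0.3898: g = 0.00129, g' = -0.9237 → ψ = 0.3912
Converged at ψ = 0.3912.
Then V = ψ·F = 0.3912·392.8 = 153.7 mol/h and L = F − V = 239.1 mol/h.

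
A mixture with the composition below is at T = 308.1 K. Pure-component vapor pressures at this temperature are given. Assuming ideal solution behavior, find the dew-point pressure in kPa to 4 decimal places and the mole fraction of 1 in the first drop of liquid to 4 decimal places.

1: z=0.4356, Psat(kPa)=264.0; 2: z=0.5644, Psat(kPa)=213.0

At the dew point ψ → 1, so Σzᵢ/Kᵢ = 1 with Kᵢ = Pᵢˢᵃᵗ/P ⇒ 1/P = Σzᵢ/Pᵢˢᵃᵗ.
1/P = 0.4356/264.0 + 0.5644/213.0 = 0.0042998 ⇒ P = 232.5708 kPa
xᵢ = zᵢP/Pᵢˢᵃᵗ ⇒ x_1 = 0.4356·232.5708/264.0 = 0.3837

Pdew = 232.5708 kPa, x_1 = 0.3837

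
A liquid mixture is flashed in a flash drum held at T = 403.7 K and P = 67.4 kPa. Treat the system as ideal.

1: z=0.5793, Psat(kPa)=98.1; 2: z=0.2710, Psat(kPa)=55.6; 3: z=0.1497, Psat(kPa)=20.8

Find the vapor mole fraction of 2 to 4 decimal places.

y_2 = 0.2459

Raoult's law: Kᵢ = Pᵢˢᵃᵗ/P = Pᵢˢᵃᵗ/67.4.
  K_1 = 98.1/67.4 = 1.455490, K_2 = 55.6/67.4 = 0.824926, K_3 = 20.8/67.4 = 0.308605
Rachford–Rice: g(ψ) = Σ zᵢ(Kᵢ−1)/(1+ψ(Kᵢ−1)) = 0.
Check two-phase: ΣzᵢKᵢ = 1.1129 > 1 and Σzᵢ/Kᵢ = 1.2116 > 1, so g(0) = 0.1129 > 0 and g(1) = -0.2116 < 0.
Newton iteration, ψ⁰ = 0.5:
  ψ = 0.5000: g = 0.00474, g' = -0.2569 → ψ = 0.5184
  ψ = 0.5184: g = -0.00005, g' = -0.2626 → ψ = 0.5182
Converged at ψ = 0.5182.
Compositions from xᵢ = zᵢ/(1+ψ(Kᵢ−1)), yᵢ = Kᵢxᵢ:
  1: x = 0.4687, y = 0.6821
  2: x = 0.2980, y = 0.2459
  3: x = 0.2333, y = 0.0720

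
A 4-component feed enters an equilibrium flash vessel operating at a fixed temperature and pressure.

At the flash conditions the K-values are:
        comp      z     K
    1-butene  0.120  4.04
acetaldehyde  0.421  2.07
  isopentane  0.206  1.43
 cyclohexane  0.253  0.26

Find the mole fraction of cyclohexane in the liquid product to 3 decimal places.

Let β = V/F and solve Σ zᵢ(Kᵢ−1)/(1+β(Kᵢ−1)) = 0.
Check two-phase: ΣzᵢKᵢ = 1.717 > 1 and Σzᵢ/Kᵢ = 1.350 > 1, so g(0) = 0.717 > 0 and g(1) = -0.350 < 0.
Newton–Raphson from β = 0.5:
  β = 0.500: g = 0.2140, g' = -0.754 → β = 0.784
  β = 0.784: g = -0.0266, g' = -1.046 → β = 0.758
Converged at β = 0.758.
Compositions from xᵢ = zᵢ/(1+β(Kᵢ−1)), yᵢ = Kᵢxᵢ:
  1-butene: x = 0.036, y = 0.147
  acetaldehyde: x = 0.233, y = 0.481
  isopentane: x = 0.155, y = 0.222
  cyclohexane: x = 0.576, y = 0.150

x_cyclohexane = 0.576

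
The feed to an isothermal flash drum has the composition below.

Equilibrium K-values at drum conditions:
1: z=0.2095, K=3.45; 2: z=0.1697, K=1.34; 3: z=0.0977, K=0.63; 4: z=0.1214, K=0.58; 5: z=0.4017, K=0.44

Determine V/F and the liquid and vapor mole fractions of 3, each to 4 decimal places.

V/F = 0.2687, x_3 = 0.1085, y_3 = 0.0683

Rachford–Rice: g(V/F) = Σ zᵢ(Kᵢ−1)/(1+V/F(Kᵢ−1)) = 0.
Check two-phase: ΣzᵢKᵢ = 1.2589 > 1 and Σzᵢ/Kᵢ = 1.4647 > 1, so g(0) = 0.2589 > 0 and g(1) = -0.4647 < 0.
Newton iteration, V/F⁰ = 0.5:
  V/F = 0.5000: g = -0.14133, g' = -0.5658 → V/F = 0.2502
  V/F = 0.2502: g = 0.01296, g' = -0.7133 → V/F = 0.2684
  V/F = 0.2684: g = 0.00019, g' = -0.6924 → V/F = 0.2687
Converged at V/F = 0.2687.
Compositions from xᵢ = zᵢ/(1+V/F(Kᵢ−1)), yᵢ = Kᵢxᵢ:
  1: x = 0.1263, y = 0.4359
  2: x = 0.1555, y = 0.2084
  3: x = 0.1085, y = 0.0683
  4: x = 0.1368, y = 0.0794
  5: x = 0.4728, y = 0.2080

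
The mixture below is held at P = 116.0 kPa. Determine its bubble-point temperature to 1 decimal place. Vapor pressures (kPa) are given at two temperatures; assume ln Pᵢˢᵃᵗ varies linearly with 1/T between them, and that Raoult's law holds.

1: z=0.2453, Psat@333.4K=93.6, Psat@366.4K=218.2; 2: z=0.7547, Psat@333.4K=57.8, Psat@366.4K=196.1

T = 349.3 K

Bubble-point temperature: ΣzᵢPᵢˢᵃᵗ(T) = P. Interpolate ln Pᵢˢᵃᵗ = aᵢ + bᵢ/T.
  T = 333.4 K: ΣzᵢPᵢˢᵃᵗ = 66.58 kPa
  T = 366.4 K: ΣzᵢPᵢˢᵃᵗ = 201.52 kPa
  T = 349.9 K: ΣzᵢPᵢˢᵃᵗ = 118.46 kPa
  T = 341.6 K: ΣzᵢPᵢˢᵃᵗ = 89.18 kPa
  T = 345.8 K: ΣzᵢPᵢˢᵃᵗ = 103.11 kPa
  T = 347.9 K: ΣzᵢPᵢˢᵃᵗ = 110.74 kPa
Interpolating between 347.9 K and 349.9 K gives T ≈ 349.3 K.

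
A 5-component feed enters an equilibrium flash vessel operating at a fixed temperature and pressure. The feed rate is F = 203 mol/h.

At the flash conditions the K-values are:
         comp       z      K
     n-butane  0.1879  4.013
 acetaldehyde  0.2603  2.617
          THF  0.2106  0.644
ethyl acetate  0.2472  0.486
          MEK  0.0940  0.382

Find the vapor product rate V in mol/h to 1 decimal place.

Rachford–Rice: g(ψ) = Σ zᵢ(Kᵢ−1)/(1+ψ(Kᵢ−1)) = 0.
g(0) = ΣzᵢKᵢ − 1 = 0.7269 and g(1) = 1 − Σzᵢ/Kᵢ = -0.2280, so a root lies in (0, 1).
Newton–Raphson from ψ = 0.5:
  ψ = 0.5000: g = 0.11232, g' = -0.7126 → ψ = 0.6576
  ψ = 0.6576: g = 0.00619, g' = -0.6482 → ψ = 0.6672
Converged at ψ = 0.6672.
Then V = ψ·F = 0.6672·203 = 135.4 mol/h and L = F − V = 67.6 mol/h.

V = 135.4 mol/h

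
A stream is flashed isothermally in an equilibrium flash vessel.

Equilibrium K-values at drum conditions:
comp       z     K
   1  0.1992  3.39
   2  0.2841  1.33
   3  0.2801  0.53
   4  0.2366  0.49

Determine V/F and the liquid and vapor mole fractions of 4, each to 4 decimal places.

V/F = 0.4247, x_4 = 0.3020, y_4 = 0.1480

Material balance + equilibrium reduce to Σ zᵢ(Kᵢ−1)/(1+V/F(Kᵢ−1)) = 0.
g(0) = ΣzᵢKᵢ − 1 = 0.3175 and g(1) = 1 − Σzᵢ/Kᵢ = -0.2837, so a root lies in (0, 1).
Iterate (Newton) starting at V/F = 0.5:
  V/F = 0.5000: g = -0.03668, g' = -0.4756 → V/F = 0.4229
  V/F = 0.4229: g = 0.00091, g' = -0.5017 → V/F = 0.4247
Converged at V/F = 0.4247.
Compositions from xᵢ = zᵢ/(1+V/F(Kᵢ−1)), yᵢ = Kᵢxᵢ:
  1: x = 0.0989, y = 0.3351
  2: x = 0.2492, y = 0.3314
  3: x = 0.3499, y = 0.1855
  4: x = 0.3020, y = 0.1480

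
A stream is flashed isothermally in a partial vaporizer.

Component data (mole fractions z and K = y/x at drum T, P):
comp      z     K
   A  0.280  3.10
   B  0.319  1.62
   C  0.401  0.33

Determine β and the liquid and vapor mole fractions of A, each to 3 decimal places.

Let β = V/F and solve Σ zᵢ(Kᵢ−1)/(1+β(Kᵢ−1)) = 0.
Feasibility: ΣzᵢKᵢ = 1.517, Σzᵢ/Kᵢ = 1.502 — both > 1, two phases present.
Newton–Raphson from β = 0.45:
  β = 0.450: g = 0.0723, g' = -0.770 → β = 0.544
  β = 0.544: g = -0.0003, g' = -0.783 → β = 0.543
Converged at β = 0.543.
Compositions from xᵢ = zᵢ/(1+β(Kᵢ−1)), yᵢ = Kᵢxᵢ:
  A: x = 0.131, y = 0.405
  B: x = 0.239, y = 0.387
  C: x = 0.631, y = 0.208

β = 0.543, x_A = 0.131, y_A = 0.405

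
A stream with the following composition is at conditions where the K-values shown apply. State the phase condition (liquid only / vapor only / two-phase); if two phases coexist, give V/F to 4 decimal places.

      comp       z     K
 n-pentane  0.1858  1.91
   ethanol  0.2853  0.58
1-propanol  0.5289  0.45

ΣzᵢKᵢ = 0.7584; Σzᵢ/Kᵢ = 1.7645.
Since ΣzᵢKᵢ < 1 the mixture is below its bubble point — single liquid phase.

liquid only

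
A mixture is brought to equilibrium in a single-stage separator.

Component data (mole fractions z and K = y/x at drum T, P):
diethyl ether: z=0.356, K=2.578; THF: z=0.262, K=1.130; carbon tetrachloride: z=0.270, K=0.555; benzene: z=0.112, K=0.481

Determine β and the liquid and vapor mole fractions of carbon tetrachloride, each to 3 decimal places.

Let β = V/F and solve Σ zᵢ(Kᵢ−1)/(1+β(Kᵢ−1)) = 0.
g(0) = ΣzᵢKᵢ − 1 = 0.418 and g(1) = 1 − Σzᵢ/Kᵢ = -0.089, so a root lies in (0, 1).
Newton–Raphson from β = 0.5:
  β = 0.500: g = 0.1130, g' = -0.424 → β = 0.766
  β = 0.766: g = 0.0065, g' = -0.392 → β = 0.783
Converged at β = 0.783.
Compositions from xᵢ = zᵢ/(1+β(Kᵢ−1)), yᵢ = Kᵢxᵢ:
  diethyl ether: x = 0.159, y = 0.411
  THF: x = 0.238, y = 0.269
  carbon tetrachloride: x = 0.414, y = 0.230
  benzene: x = 0.189, y = 0.091

β = 0.783, x_carbon tetrachloride = 0.414, y_carbon tetrachloride = 0.230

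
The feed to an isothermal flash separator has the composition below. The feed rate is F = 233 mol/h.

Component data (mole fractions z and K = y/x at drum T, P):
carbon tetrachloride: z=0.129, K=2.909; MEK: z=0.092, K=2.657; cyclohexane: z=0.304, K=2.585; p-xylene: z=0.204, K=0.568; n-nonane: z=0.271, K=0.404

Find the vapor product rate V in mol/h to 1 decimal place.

V = 163.4 mol/h

Rachford–Rice: g(V/F) = Σ zᵢ(Kᵢ−1)/(1+V/F(Kᵢ−1)) = 0.
Check two-phase: ΣzᵢKᵢ = 1.631 > 1 and Σzᵢ/Kᵢ = 1.227 > 1, so g(0) = 0.631 > 0 and g(1) = -0.227 < 0.
Iterate (Newton) starting at V/F = 0.44:
  V/F = 0.440: g = 0.1781, g' = -0.723 → V/F = 0.686
  V/F = 0.686: g = 0.0102, g' = -0.671 → V/F = 0.701
Converged at V/F = 0.701.
Then V = V/F·F = 0.7014·233 = 163.4 mol/h and L = F − V = 69.6 mol/h.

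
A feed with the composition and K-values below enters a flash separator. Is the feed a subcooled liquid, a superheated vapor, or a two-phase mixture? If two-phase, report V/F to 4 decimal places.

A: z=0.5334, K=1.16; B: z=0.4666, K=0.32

subcooled liquid

ΣzᵢKᵢ = 0.7681; Σzᵢ/Kᵢ = 1.9180.
Since ΣzᵢKᵢ < 1 the mixture is below its bubble point — single liquid phase.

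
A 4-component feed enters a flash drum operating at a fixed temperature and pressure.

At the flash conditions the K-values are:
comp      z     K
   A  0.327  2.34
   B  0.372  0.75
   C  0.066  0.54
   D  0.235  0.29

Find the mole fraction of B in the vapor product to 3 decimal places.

y_B = 0.296

Material balance + equilibrium reduce to Σ zᵢ(Kᵢ−1)/(1+V/F(Kᵢ−1)) = 0.
g(0) = ΣzᵢKᵢ − 1 = 0.148 and g(1) = 1 − Σzᵢ/Kᵢ = -0.568, so a root lies in (0, 1).
Newton iteration, V/F⁰ = 0.39:
  V/F = 0.390: g = -0.0830, g' = -0.529 → V/F = 0.233
  V/F = 0.233: g = 0.0012, g' = -0.555 → V/F = 0.235
Converged at V/F = 0.235.
Compositions from xᵢ = zᵢ/(1+V/F(Kᵢ−1)), yᵢ = Kᵢxᵢ:
  A: x = 0.249, y = 0.582
  B: x = 0.395, y = 0.296
  C: x = 0.074, y = 0.040
  D: x = 0.282, y = 0.082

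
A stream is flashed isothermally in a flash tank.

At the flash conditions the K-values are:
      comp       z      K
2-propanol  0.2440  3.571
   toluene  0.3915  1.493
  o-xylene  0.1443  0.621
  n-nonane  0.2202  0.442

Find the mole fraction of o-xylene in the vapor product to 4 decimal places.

Material balance + equilibrium reduce to Σ zᵢ(Kᵢ−1)/(1+ψ(Kᵢ−1)) = 0.
g(0) = ΣzᵢKᵢ − 1 = 0.6428 and g(1) = 1 − Σzᵢ/Kᵢ = -0.0611, so a root lies in (0, 1).
Newton iteration, ψ⁰ = 0.5:
  ψ = 0.5000: g = 0.19143, g' = -0.5335 → ψ = 0.8588
  ψ = 0.8588: g = 0.01411, g' = -0.5021 → ψ = 0.8870
  ψ = 0.8870: g = -0.00013, g' = -0.5117 → ψ = 0.8867
Converged at ψ = 0.8867.
Compositions from xᵢ = zᵢ/(1+ψ(Kᵢ−1)), yᵢ = Kᵢxᵢ:
  2-propanol: x = 0.0744, y = 0.2657
  toluene: x = 0.2724, y = 0.4067
  o-xylene: x = 0.2173, y = 0.1350
  n-nonane: x = 0.4358, y = 0.1926

y_o-xylene = 0.1350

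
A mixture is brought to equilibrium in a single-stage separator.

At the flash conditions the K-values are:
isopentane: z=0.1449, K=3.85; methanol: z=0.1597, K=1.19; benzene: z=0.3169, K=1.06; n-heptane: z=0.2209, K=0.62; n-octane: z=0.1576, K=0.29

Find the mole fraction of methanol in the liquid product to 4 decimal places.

x_methanol = 0.1493

Material balance + equilibrium reduce to Σ zᵢ(Kᵢ−1)/(1+V/F(Kᵢ−1)) = 0.
Feasibility: ΣzᵢKᵢ = 1.2665, Σzᵢ/Kᵢ = 1.3705 — both > 1, two phases present.
Newton–Raphson from V/F = 0.5:
  V/F = 0.5000: g = -0.06065, g' = -0.4456 → V/F = 0.3639
  V/F = 0.3639: g = 0.00142, g' = -0.4772 → V/F = 0.3669
Converged at V/F = 0.3669.
Compositions from xᵢ = zᵢ/(1+V/F(Kᵢ−1)), yᵢ = Kᵢxᵢ:
  isopentane: x = 0.0708, y = 0.2727
  methanol: x = 0.1493, y = 0.1777
  benzene: x = 0.3101, y = 0.3287
  n-heptane: x = 0.2567, y = 0.1591
  n-octane: x = 0.2131, y = 0.0618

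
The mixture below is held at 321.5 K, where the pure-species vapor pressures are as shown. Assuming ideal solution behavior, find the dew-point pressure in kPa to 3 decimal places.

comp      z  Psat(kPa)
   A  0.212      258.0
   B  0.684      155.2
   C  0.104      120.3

Pdew = 164.111 kPa

At the dew point ψ → 1, so Σzᵢ/Kᵢ = 1 with Kᵢ = Pᵢˢᵃᵗ/P ⇒ 1/P = Σzᵢ/Pᵢˢᵃᵗ.
1/P = 0.212/258.0 + 0.684/155.2 + 0.104/120.3 = 0.006093 ⇒ P = 164.111 kPa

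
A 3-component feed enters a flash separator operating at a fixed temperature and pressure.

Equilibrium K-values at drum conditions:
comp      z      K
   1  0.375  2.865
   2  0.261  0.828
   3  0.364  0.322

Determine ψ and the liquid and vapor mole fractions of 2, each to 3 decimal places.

Newton iteration, ψ⁰ = 0.48:
  ψ = 0.480: g = -0.0458, g' = -0.740 → ψ = 0.418
Converged at ψ = 0.418.
Compositions from xᵢ = zᵢ/(1+ψ(Kᵢ−1)), yᵢ = Kᵢxᵢ:
  1: x = 0.211, y = 0.604
  2: x = 0.281, y = 0.233
  3: x = 0.508, y = 0.164

ψ = 0.418, x_2 = 0.281, y_2 = 0.233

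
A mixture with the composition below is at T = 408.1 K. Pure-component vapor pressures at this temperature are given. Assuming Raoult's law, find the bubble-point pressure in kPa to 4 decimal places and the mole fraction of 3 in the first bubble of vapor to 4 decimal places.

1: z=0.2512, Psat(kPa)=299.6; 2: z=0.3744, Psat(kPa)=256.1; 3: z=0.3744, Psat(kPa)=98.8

At the bubble point ψ → 0, so ΣzᵢKᵢ = 1 with Kᵢ = Pᵢˢᵃᵗ/P ⇒ P = ΣzᵢPᵢˢᵃᵗ.
P = 0.2512·299.6 + 0.3744·256.1 + 0.3744·98.8 = 208.1341 kPa
yᵢ = zᵢPᵢˢᵃᵗ/P ⇒ y_3 = 0.3744·98.8/208.1341 = 0.1777

Pbub = 208.1341 kPa, y_3 = 0.1777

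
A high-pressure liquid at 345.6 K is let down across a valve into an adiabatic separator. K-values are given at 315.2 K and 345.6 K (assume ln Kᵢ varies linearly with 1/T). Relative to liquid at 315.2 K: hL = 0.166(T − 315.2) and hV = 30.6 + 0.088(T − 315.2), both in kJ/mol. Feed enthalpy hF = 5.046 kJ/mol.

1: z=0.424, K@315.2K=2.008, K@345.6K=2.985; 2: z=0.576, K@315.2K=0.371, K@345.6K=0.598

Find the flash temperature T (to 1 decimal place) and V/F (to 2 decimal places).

Adiabatic flash: solve Rachford–Rice at each trial T, then check hF = ψ·hV(T) + (1−ψ)·hL(T).
  T = 315.2 K: K = (2.008, 0.371), RR gives ψ = 0.103, H_out = 3.141 kJ/mol
  T = 345.6 K: K = (2.985, 0.598), RR gives ψ = 0.765, H_out = 26.629 kJ/mol
  T = 330.4 K: K = (2.471, 0.476), RR gives ψ = 0.418, H_out = 14.814 kJ/mol
  T = 322.8 K: K = (2.233, 0.422), RR gives ψ = 0.266, H_out = 9.237 kJ/mol
  T = 319.0 K: K = (2.119, 0.396), RR gives ψ = 0.187, H_out = 6.294 kJ/mol
  T = 317.1 K: K = (2.063, 0.383), RR gives ψ = 0.146, H_out = 4.749 kJ/mol
Linear interpolation between T = 317.1 (H_out = 4.749) and T = 319.0 (H_out = 6.294) on hF = 5.046 gives T ≈ 317.5 K, at which ψ = 0.15.

T = 317.5 K, V/F = 0.15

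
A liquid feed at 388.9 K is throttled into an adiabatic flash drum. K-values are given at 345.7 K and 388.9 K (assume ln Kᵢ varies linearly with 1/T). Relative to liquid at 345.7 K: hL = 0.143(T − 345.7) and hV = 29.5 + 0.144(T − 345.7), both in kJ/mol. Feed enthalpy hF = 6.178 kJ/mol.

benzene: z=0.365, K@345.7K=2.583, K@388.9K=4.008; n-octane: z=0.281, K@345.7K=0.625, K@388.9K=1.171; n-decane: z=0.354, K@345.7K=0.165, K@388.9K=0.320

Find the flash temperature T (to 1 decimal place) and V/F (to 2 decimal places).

Adiabatic flash: solve Rachford–Rice at each trial T, then check hF = ψ·hV(T) + (1−ψ)·hL(T).
  T = 345.7 K: K = (2.583, 0.625, 0.165), RR gives ψ = 0.168, H_out = 4.960 kJ/mol
  T = 388.9 K: K = (4.008, 1.171, 0.320), RR gives ψ = 0.632, H_out = 24.838 kJ/mol
  T = 367.3 K: K = (3.259, 0.871, 0.234), RR gives ψ = 0.405, H_out = 15.033 kJ/mol
  T = 356.5 K: K = (2.912, 0.742, 0.198), RR gives ψ = 0.290, H_out = 10.112 kJ/mol
  T = 351.1 K: K = (2.745, 0.682, 0.181), RR gives ψ = 0.231, H_out = 7.581 kJ/mol
  T = 348.4 K: K = (2.663, 0.653, 0.173), RR gives ψ = 0.200, H_out = 6.284 kJ/mol
  T = 347.0 K: K = (2.622, 0.638, 0.169), RR gives ψ = 0.184, H_out = 5.601 kJ/mol
Linear interpolation between T = 347.0 (H_out = 5.601) and T = 348.4 (H_out = 6.284) on hF = 6.178 gives T ≈ 348.2 K, at which ψ = 0.20.

T = 348.2 K, V/F = 0.20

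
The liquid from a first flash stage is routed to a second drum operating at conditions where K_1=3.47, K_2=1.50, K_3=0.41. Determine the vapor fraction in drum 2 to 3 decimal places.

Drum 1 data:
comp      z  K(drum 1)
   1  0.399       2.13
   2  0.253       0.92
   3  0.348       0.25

Drum 1:
Material balance + equilibrium reduce to Σ zᵢ(Kᵢ−1)/(1+ψ₁(Kᵢ−1)) = 0.
g(0) = ΣzᵢKᵢ − 1 = 0.170 and g(1) = 1 − Σzᵢ/Kᵢ = -0.854, so a root lies in (0, 1).
Newton iteration, ψ₁⁰ = 0.64:
  ψ₁ = 0.640: g = -0.2616, g' = -0.897 → ψ₁ = 0.348
  ψ₁ = 0.348: g = -0.0507, g' = -0.623 → ψ₁ = 0.267
  ψ₁ = 0.267: g = -0.0007, g' = -0.608 → ψ₁ = 0.266
Converged at ψ₁ = 0.266.
Drum-1 compositions:
  1: x = 0.307, y = 0.654
  2: x = 0.258, y = 0.238
  3: x = 0.435, y = 0.109
Drum-2 feed = drum-1 liquid: z₂ = (0.3068, 0.2585, 0.4347).
Drum 2:
Let ψ₂ = V/F and solve Σ zᵢ(Kᵢ−1)/(1+ψ₂(Kᵢ−1)) = 0.
g(0) = ΣzᵢKᵢ − 1 = 0.631 and g(1) = 1 − Σzᵢ/Kᵢ = -0.321, so a root lies in (0, 1).
Newton–Raphson from ψ₂ = 0.65:
  ψ₂ = 0.650: g = -0.0276, g' = -0.711 → ψ₂ = 0.611
Converged at ψ₂ = 0.611.
  1: x = 0.122, y = 0.424
  2: x = 0.198, y = 0.297
  3: x = 0.680, y = 0.279

V/F (drum 2) = 0.611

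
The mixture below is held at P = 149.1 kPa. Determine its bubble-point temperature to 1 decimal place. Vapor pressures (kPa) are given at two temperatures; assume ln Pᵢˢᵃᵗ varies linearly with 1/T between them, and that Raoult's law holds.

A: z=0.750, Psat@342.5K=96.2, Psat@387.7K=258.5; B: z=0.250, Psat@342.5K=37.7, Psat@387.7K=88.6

Bubble-point temperature: ΣzᵢPᵢˢᵃᵗ(T) = P. Interpolate ln Pᵢˢᵃᵗ = aᵢ + bᵢ/T.
  T = 342.5 K: ΣzᵢPᵢˢᵃᵗ = 81.57 kPa
  T = 387.7 K: ΣzᵢPᵢˢᵃᵗ = 216.03 kPa
  T = 365.1 K: ΣzᵢPᵢˢᵃᵗ = 136.78 kPa
  T = 376.4 K: ΣzᵢPᵢˢᵃᵗ = 173.07 kPa
  T = 370.8 K: ΣzᵢPᵢˢᵃᵗ = 154.29 kPa
  T = 368.0 K: ΣzᵢPᵢˢᵃᵗ = 145.50 kPa
  T = 369.4 K: ΣzᵢPᵢˢᵃᵗ = 149.85 kPa
Interpolating between 368.0 K and 369.4 K gives T ≈ 369.2 K.

T = 369.2 K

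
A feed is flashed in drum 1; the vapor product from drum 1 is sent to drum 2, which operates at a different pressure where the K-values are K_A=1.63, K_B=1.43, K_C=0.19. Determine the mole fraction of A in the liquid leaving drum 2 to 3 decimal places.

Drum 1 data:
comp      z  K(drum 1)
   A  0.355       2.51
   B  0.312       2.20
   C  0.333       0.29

x_A (drum 2) = 0.310

Drum 1:
Newton–Raphson from ψ₁ = 0.56:
  ψ₁ = 0.560: g = 0.1219, g' = -0.861 → ψ₁ = 0.702
  ψ₁ = 0.702: g = -0.0075, g' = -0.990 → ψ₁ = 0.694
Converged at ψ₁ = 0.694.
Drum-1 compositions:
  A: x = 0.173, y = 0.435
  B: x = 0.170, y = 0.375
  C: x = 0.656, y = 0.190
Drum-2 feed = drum-1 vapor: z₂ = (0.4351, 0.3745, 0.1904).
Drum 2:
Let ψ₂ = V/F and solve Σ zᵢ(Kᵢ−1)/(1+ψ₂(Kᵢ−1)) = 0.
Feasibility: ΣzᵢKᵢ = 1.281, Σzᵢ/Kᵢ = 1.531 — both > 1, two phases present.
Newton iteration, ψ₂⁰ = 0.5:
  ψ₂ = 0.500: g = 0.0819, g' = -0.500 → ψ₂ = 0.664
  ψ₂ = 0.664: g = -0.0150, g' = -0.712 → ψ₂ = 0.643
  ψ₂ = 0.643: g = -0.0004, g' = -0.674 → ψ₂ = 0.642
Converged at ψ₂ = 0.642.
  A: x = 0.310, y = 0.505
  B: x = 0.293, y = 0.420
  C: x = 0.397, y = 0.075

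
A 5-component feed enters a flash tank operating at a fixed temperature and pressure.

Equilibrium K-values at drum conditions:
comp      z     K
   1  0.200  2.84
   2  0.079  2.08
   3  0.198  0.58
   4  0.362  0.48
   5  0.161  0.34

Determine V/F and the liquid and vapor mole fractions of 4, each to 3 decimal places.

V/F = 0.086, x_4 = 0.379, y_4 = 0.182

Rachford–Rice: g(V/F) = Σ zᵢ(Kᵢ−1)/(1+V/F(Kᵢ−1)) = 0.
Check two-phase: ΣzᵢKᵢ = 1.076 > 1 and Σzᵢ/Kᵢ = 1.677 > 1, so g(0) = 0.076 > 0 and g(1) = -0.677 < 0.
Newton iteration, V/F⁰ = 0.5:
  V/F = 0.500: g = -0.2712, g' = -0.613 → V/F = 0.058
  V/F = 0.058: g = 0.0230, g' = -0.851 → V/F = 0.085
  V/F = 0.085: g = 0.0006, g' = -0.807 → V/F = 0.086
Converged at V/F = 0.086.
Compositions from xᵢ = zᵢ/(1+V/F(Kᵢ−1)), yᵢ = Kᵢxᵢ:
  1: x = 0.173, y = 0.491
  2: x = 0.072, y = 0.150
  3: x = 0.205, y = 0.119
  4: x = 0.379, y = 0.182
  5: x = 0.171, y = 0.058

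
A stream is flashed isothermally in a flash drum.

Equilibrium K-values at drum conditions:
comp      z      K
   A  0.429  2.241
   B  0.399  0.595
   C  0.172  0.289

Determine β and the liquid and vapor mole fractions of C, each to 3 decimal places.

β = 0.386, x_C = 0.237, y_C = 0.068

Newton–Raphson from β = 0.59:
  β = 0.590: g = -0.1156, g' = -0.591 → β = 0.394
  β = 0.394: g = -0.0048, g' = -0.558 → β = 0.386
Converged at β = 0.386.
Compositions from xᵢ = zᵢ/(1+β(Kᵢ−1)), yᵢ = Kᵢxᵢ:
  A: x = 0.290, y = 0.650
  B: x = 0.473, y = 0.281
  C: x = 0.237, y = 0.068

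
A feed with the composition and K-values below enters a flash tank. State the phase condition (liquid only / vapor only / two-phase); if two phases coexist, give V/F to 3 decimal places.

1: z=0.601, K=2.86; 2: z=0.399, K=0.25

ΣzᵢKᵢ = 1.819; Σzᵢ/Kᵢ = 1.806.
Both exceed 1, so a two-phase solution exists.
Rachford–Rice: g(ψ) = Σ zᵢ(Kᵢ−1)/(1+ψ(Kᵢ−1)) = 0.
Binary case is linear: z₁(K₁−1)(1+ψ(K₂−1)) + z₂(K₂−1)(1+ψ(K₁−1)) = 0
⇒ ψ = [z₁(K₁−1)+z₂(K₂−1)] / [−(K₁−1)(K₂−1)] = 0.8186/1.3950 = 0.587

two-phase, V/F = 0.587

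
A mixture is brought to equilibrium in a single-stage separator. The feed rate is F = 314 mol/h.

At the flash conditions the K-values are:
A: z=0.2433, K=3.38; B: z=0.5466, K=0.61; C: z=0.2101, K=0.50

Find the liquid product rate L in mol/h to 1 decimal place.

L = 232.5 mol/h

Let ψ = V/F and solve Σ zᵢ(Kᵢ−1)/(1+ψ(Kᵢ−1)) = 0.
g(0) = ΣzᵢKᵢ − 1 = 0.2608 and g(1) = 1 − Σzᵢ/Kᵢ = -0.3882, so a root lies in (0, 1).
Newton iteration, ψ⁰ = 0.42:
  ψ = 0.4200: g = -0.09832, g' = -0.5477 → ψ = 0.2405
  ψ = 0.2405: g = 0.01362, g' = -0.7265 → ψ = 0.2592
  ψ = 0.2592: g = 0.00026, g' = -0.6993 → ψ = 0.2596
Converged at ψ = 0.2596.
Then V = ψ·F = 0.2596·314 = 81.5 mol/h and L = F − V = 232.5 mol/h.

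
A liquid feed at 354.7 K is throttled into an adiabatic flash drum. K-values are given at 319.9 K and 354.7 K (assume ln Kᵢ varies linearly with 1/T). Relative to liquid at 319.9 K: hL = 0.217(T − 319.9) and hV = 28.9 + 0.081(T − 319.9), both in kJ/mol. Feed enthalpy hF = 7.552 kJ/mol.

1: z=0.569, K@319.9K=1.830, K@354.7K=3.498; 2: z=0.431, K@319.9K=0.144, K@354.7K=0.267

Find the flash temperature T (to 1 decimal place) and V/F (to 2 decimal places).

Adiabatic flash: solve Rachford–Rice at each trial T, then check hF = ψ·hV(T) + (1−ψ)·hL(T).
  T = 319.9 K: K = (1.830, 0.144), RR gives ψ = 0.145, H_out = 4.203 kJ/mol
  T = 354.7 K: K = (3.498, 0.267), RR gives ψ = 0.604, H_out = 22.142 kJ/mol
  T = 337.3 K: K = (2.573, 0.199), RR gives ψ = 0.437, H_out = 15.358 kJ/mol
  T = 328.6 K: K = (2.180, 0.170), RR gives ψ = 0.320, H_out = 10.764 kJ/mol
  T = 324.2 K: K = (1.998, 0.157), RR gives ψ = 0.243, H_out = 7.800 kJ/mol
  T = 322.0 K: K = (1.911, 0.150), RR gives ψ = 0.196, H_out = 6.067 kJ/mol
Linear interpolation between T = 322.0 (H_out = 6.067) and T = 324.2 (H_out = 7.800) on hF = 7.552 gives T ≈ 323.9 K, at which ψ = 0.24.

T = 323.9 K, V/F = 0.24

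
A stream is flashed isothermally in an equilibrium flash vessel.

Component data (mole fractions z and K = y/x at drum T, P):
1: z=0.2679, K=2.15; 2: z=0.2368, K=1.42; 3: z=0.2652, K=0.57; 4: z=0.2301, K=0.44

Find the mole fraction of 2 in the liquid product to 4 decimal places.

Material balance + equilibrium reduce to Σ zᵢ(Kᵢ−1)/(1+β(Kᵢ−1)) = 0.
Check two-phase: ΣzᵢKᵢ = 1.1646 > 1 and Σzᵢ/Kᵢ = 1.2796 > 1, so g(0) = 0.1646 > 0 and g(1) = -0.2796 < 0.
Iterate (Newton) starting at β = 0.39:
  β = 0.3900: g = -0.00372, g' = -0.3886 → β = 0.3804
Converged at β = 0.3804.
Compositions from xᵢ = zᵢ/(1+β(Kᵢ−1)), yᵢ = Kᵢxᵢ:
  1: x = 0.1864, y = 0.4007
  2: x = 0.2042, y = 0.2899
  3: x = 0.3171, y = 0.1807
  4: x = 0.2924, y = 0.1287

x_2 = 0.2042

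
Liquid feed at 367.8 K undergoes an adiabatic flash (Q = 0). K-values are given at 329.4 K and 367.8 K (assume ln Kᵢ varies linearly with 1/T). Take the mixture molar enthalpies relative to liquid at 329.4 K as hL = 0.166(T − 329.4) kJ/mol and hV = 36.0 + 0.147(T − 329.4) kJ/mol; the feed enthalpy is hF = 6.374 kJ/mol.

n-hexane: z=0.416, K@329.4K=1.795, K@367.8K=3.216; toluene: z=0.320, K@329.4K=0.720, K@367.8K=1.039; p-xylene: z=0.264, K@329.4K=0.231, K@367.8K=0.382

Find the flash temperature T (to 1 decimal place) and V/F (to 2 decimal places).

T = 331.9 K, V/F = 0.17

Adiabatic flash: solve Rachford–Rice at each trial T, then check hF = ψ·hV(T) + (1−ψ)·hL(T).
  T = 329.4 K: K = (1.795, 0.720, 0.231), RR gives ψ = 0.087, H_out = 3.125 kJ/mol
  T = 367.8 K: K = (3.216, 1.039, 0.382), RR gives ψ = 0.833, H_out = 35.742 kJ/mol
  T = 348.6 K: K = (2.442, 0.874, 0.301), RR gives ψ = 0.536, H_out = 22.286 kJ/mol
  T = 339.0 K: K = (2.103, 0.795, 0.265), RR gives ψ = 0.348, H_out = 14.066 kJ/mol
  T = 334.2 K: K = (1.945, 0.757, 0.248), RR gives ψ = 0.231, H_out = 9.087 kJ/mol
  T = 331.8 K: K = (1.869, 0.739, 0.239), RR gives ψ = 0.163, H_out = 6.257 kJ/mol
Linear interpolation between T = 331.8 (H_out = 6.257) and T = 334.2 (H_out = 9.087) on hF = 6.374 gives T ≈ 331.9 K, at which ψ = 0.17.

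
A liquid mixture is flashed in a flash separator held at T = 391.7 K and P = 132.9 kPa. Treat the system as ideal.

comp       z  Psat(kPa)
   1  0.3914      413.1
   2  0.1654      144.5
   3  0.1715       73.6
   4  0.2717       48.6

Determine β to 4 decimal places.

β = 0.5932

Raoult's law: Kᵢ = Pᵢˢᵃᵗ/P = Pᵢˢᵃᵗ/132.9.
  K_1 = 413.1/132.9 = 3.108352, K_2 = 144.5/132.9 = 1.087284, K_3 = 73.6/132.9 = 0.553800, K_4 = 48.6/132.9 = 0.365688
Iterate (Newton) starting at β = 0.59:
  β = 0.5900: g = 0.00220, g' = -0.6888 → β = 0.5932
Converged at β = 0.5932.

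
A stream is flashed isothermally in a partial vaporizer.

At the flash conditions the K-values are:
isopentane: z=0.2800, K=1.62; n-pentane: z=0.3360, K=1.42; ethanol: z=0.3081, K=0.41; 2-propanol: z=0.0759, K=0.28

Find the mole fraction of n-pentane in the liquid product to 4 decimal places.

Material balance + equilibrium reduce to Σ zᵢ(Kᵢ−1)/(1+V/F(Kᵢ−1)) = 0.
Feasibility: ΣzᵢKᵢ = 1.0783, Σzᵢ/Kᵢ = 1.4320 — both > 1, two phases present.
Iterate (Newton) starting at V/F = 0.6:
  V/F = 0.6000: g = -0.13836, g' = -0.4739 → V/F = 0.3081
  V/F = 0.3081: g = -0.02167, g' = -0.3475 → V/F = 0.2457
  V/F = 0.2457: g = -0.00042, g' = -0.3345 → V/F = 0.2444
Converged at V/F = 0.2444.
Compositions from xᵢ = zᵢ/(1+V/F(Kᵢ−1)), yᵢ = Kᵢxᵢ:
  isopentane: x = 0.2431, y = 0.3939
  n-pentane: x = 0.3047, y = 0.4327
  ethanol: x = 0.3600, y = 0.1476
  2-propanol: x = 0.0921, y = 0.0258

x_n-pentane = 0.3047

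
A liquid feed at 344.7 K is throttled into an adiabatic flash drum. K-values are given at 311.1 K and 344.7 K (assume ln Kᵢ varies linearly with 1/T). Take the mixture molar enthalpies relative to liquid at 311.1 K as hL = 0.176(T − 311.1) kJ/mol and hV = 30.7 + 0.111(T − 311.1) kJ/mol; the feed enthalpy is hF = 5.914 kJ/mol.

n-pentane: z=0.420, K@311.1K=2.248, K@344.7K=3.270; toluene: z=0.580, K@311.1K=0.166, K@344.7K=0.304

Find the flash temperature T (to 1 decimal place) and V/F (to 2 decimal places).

T = 320.5 K, V/F = 0.14

Adiabatic flash: solve Rachford–Rice at each trial T, then check hF = ψ·hV(T) + (1−ψ)·hL(T).
  T = 311.1 K: K = (2.248, 0.166), RR gives ψ = 0.039, H_out = 1.193 kJ/mol
  T = 344.7 K: K = (3.270, 0.304), RR gives ψ = 0.348, H_out = 15.836 kJ/mol
  T = 327.9 K: K = (2.737, 0.228), RR gives ψ = 0.210, H_out = 9.184 kJ/mol
  T = 319.5 K: K = (2.487, 0.195), RR gives ψ = 0.132, H_out = 5.459 kJ/mol
  T = 323.7 K: K = (2.611, 0.211), RR gives ψ = 0.173, H_out = 7.373 kJ/mol
  T = 321.6 K: K = (2.549, 0.203), RR gives ψ = 0.153, H_out = 6.430 kJ/mol
Linear interpolation between T = 319.5 (H_out = 5.459) and T = 321.6 (H_out = 6.430) on hF = 5.914 gives T ≈ 320.5 K, at which ψ = 0.14.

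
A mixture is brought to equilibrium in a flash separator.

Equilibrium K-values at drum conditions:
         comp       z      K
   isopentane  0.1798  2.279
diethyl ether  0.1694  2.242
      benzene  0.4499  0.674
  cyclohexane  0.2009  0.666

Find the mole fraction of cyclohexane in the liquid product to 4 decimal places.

Rachford–Rice: g(ψ) = Σ zᵢ(Kᵢ−1)/(1+ψ(Kᵢ−1)) = 0.
Feasibility: ΣzᵢKᵢ = 1.2266, Σzᵢ/Kᵢ = 1.1236 — both > 1, two phases present.
Newton iteration, ψ⁰ = 0.5:
  ψ = 0.5000: g = 0.01428, g' = -0.3094 → ψ = 0.5461
  ψ = 0.5461: g = 0.00025, g' = -0.2990 → ψ = 0.5470
Converged at ψ = 0.5470.
Compositions from xᵢ = zᵢ/(1+ψ(Kᵢ−1)), yᵢ = Kᵢxᵢ:
  isopentane: x = 0.1058, y = 0.2411
  diethyl ether: x = 0.1009, y = 0.2262
  benzene: x = 0.5475, y = 0.3690
  cyclohexane: x = 0.2458, y = 0.1637

x_cyclohexane = 0.2458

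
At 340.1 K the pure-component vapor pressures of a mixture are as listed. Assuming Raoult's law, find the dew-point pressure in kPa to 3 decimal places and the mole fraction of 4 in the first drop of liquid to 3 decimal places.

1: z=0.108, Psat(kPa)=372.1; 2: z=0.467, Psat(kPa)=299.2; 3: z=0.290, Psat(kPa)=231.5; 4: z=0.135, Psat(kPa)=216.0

Pdew = 268.185 kPa, x_4 = 0.168

At the dew point ψ → 1, so Σzᵢ/Kᵢ = 1 with Kᵢ = Pᵢˢᵃᵗ/P ⇒ 1/P = Σzᵢ/Pᵢˢᵃᵗ.
1/P = 0.108/372.1 + 0.467/299.2 + 0.290/231.5 + 0.135/216.0 = 0.003729 ⇒ P = 268.185 kPa
xᵢ = zᵢP/Pᵢˢᵃᵗ ⇒ x_4 = 0.135·268.185/216.0 = 0.168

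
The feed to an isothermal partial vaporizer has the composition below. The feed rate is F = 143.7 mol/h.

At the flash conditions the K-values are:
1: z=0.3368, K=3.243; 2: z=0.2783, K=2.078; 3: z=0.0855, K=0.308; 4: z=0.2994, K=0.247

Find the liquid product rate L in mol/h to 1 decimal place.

Rachford–Rice: g(V/F) = Σ zᵢ(Kᵢ−1)/(1+V/F(Kᵢ−1)) = 0.
g(0) = ΣzᵢKᵢ − 1 = 0.7708 and g(1) = 1 − Σzᵢ/Kᵢ = -0.7275, so a root lies in (0, 1).
Newton iteration, V/F⁰ = 0.5:
  V/F = 0.5000: g = 0.09897, g' = -1.0454 → V/F = 0.5947
  V/F = 0.5947: g = -0.00230, g' = -1.1061 → V/F = 0.5926
Converged at V/F = 0.5926.
Then V = V/F·F = 0.5926·143.7 = 85.2 mol/h and L = F − V = 58.5 mol/h.

L = 58.5 mol/h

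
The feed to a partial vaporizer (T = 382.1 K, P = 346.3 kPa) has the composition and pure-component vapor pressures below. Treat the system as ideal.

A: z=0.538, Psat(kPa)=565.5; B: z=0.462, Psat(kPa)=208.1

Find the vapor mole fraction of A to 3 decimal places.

y_A = 0.631

Raoult's law: Kᵢ = Pᵢˢᵃᵗ/P = Pᵢˢᵃᵗ/346.3.
  K_A = 565.5/346.3 = 1.63298, K_B = 208.1/346.3 = 0.60092
Material balance + equilibrium reduce to Σ zᵢ(Kᵢ−1)/(1+V/F(Kᵢ−1)) = 0.
Feasibility: ΣzᵢKᵢ = 1.156, Σzᵢ/Kᵢ = 1.098 — both > 1, two phases present.
Newton–Raphson from V/F = 0.5:
  V/F = 0.500: g = 0.0283, g' = -0.239 → V/F = 0.618
Converged at V/F = 0.618.
Compositions from xᵢ = zᵢ/(1+V/F(Kᵢ−1)), yᵢ = Kᵢxᵢ:
  A: x = 0.387, y = 0.631
  B: x = 0.613, y = 0.369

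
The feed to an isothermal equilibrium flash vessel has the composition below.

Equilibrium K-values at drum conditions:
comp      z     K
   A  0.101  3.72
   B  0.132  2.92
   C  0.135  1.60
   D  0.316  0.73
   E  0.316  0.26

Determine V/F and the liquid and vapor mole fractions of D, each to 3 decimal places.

V/F = 0.284, x_D = 0.342, y_D = 0.250

Material balance + equilibrium reduce to Σ zᵢ(Kᵢ−1)/(1+V/F(Kᵢ−1)) = 0.
g(0) = ΣzᵢKᵢ − 1 = 0.290 and g(1) = 1 − Σzᵢ/Kᵢ = -0.805, so a root lies in (0, 1).
Newton iteration, V/F⁰ = 0.49:
  V/F = 0.490: g = -0.1542, g' = -0.752 → V/F = 0.285
  V/F = 0.285: g = -0.0010, g' = -0.781 → V/F = 0.284
Converged at V/F = 0.284.
Compositions from xᵢ = zᵢ/(1+V/F(Kᵢ−1)), yᵢ = Kᵢxᵢ:
  A: x = 0.057, y = 0.212
  B: x = 0.085, y = 0.250
  C: x = 0.115, y = 0.185
  D: x = 0.342, y = 0.250
  E: x = 0.400, y = 0.104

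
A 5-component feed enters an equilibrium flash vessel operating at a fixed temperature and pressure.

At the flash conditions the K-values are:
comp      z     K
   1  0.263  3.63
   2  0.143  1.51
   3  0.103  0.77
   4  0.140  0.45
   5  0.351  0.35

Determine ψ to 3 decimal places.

ψ = 0.357

Rachford–Rice: g(ψ) = Σ zᵢ(Kᵢ−1)/(1+ψ(Kᵢ−1)) = 0.
Feasibility: ΣzᵢKᵢ = 1.436, Σzᵢ/Kᵢ = 1.615 — both > 1, two phases present.
Iterate (Newton) starting at ψ = 0.5:
  ψ = 0.500: g = -0.1141, g' = -0.776 → ψ = 0.353
  ψ = 0.353: g = 0.0031, g' = -0.837 → ψ = 0.357
Converged at ψ = 0.357.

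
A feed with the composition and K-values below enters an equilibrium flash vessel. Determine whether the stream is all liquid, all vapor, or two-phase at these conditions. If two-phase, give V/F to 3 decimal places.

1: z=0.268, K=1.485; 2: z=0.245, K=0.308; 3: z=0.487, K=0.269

ΣzᵢKᵢ = 0.604; Σzᵢ/Kᵢ = 2.786.
Since ΣzᵢKᵢ < 1 the mixture is below its bubble point — single liquid phase.

all liquid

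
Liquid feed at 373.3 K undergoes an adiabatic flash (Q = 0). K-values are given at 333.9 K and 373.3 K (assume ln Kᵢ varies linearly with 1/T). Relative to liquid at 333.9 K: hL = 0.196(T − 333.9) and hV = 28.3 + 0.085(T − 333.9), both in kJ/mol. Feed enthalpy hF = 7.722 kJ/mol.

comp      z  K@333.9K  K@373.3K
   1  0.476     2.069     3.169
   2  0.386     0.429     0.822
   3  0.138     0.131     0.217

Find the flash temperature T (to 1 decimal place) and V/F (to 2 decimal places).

T = 335.4 K, V/F = 0.26

Adiabatic flash: solve Rachford–Rice at each trial T, then check hF = ψ·hV(T) + (1−ψ)·hL(T).
  T = 333.9 K: K = (2.069, 0.429, 0.131), RR gives ψ = 0.237, H_out = 6.710 kJ/mol
  T = 373.3 K: K = (3.169, 0.822, 0.217), RR gives ψ = 0.809, H_out = 27.072 kJ/mol
  T = 353.6 K: K = (2.591, 0.605, 0.171), RR gives ψ = 0.548, H_out = 18.177 kJ/mol
  T = 343.8 K: K = (2.324, 0.512, 0.150), RR gives ψ = 0.401, H_out = 12.842 kJ/mol
  T = 338.9 K: K = (2.196, 0.470, 0.141), RR gives ψ = 0.322, H_out = 9.924 kJ/mol
  T = 336.4 K: K = (2.132, 0.449, 0.136), RR gives ψ = 0.281, H_out = 8.352 kJ/mol
  T = 335.1 K: K = (2.099, 0.439, 0.133), RR gives ψ = 0.258, H_out = 7.507 kJ/mol
Linear interpolation between T = 335.1 (H_out = 7.507) and T = 336.4 (H_out = 8.352) on hF = 7.722 gives T ≈ 335.4 K, at which ψ = 0.26.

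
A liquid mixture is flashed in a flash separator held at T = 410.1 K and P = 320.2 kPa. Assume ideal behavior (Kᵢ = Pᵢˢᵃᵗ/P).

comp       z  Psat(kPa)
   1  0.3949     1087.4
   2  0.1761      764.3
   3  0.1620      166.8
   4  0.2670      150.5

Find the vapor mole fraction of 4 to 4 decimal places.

Raoult's law: Kᵢ = Pᵢˢᵃᵗ/P = Pᵢˢᵃᵗ/320.2.
  K_1 = 1087.4/320.2 = 3.396002, K_2 = 764.3/320.2 = 2.386946, K_3 = 166.8/320.2 = 0.520924, K_4 = 150.5/320.2 = 0.470019
Let β = V/F and solve Σ zᵢ(Kᵢ−1)/(1+β(Kᵢ−1)) = 0.
Check two-phase: ΣzᵢKᵢ = 1.9713 > 1 and Σzᵢ/Kᵢ = 1.0691 > 1, so g(0) = 0.9713 > 0 and g(1) = -0.0691 < 0.
Iterate (Newton) starting at β = 0.43:
  β = 0.4300: g = 0.33801, g' = -0.8677 → β = 0.8196
  β = 0.8196: g = 0.05562, g' = -0.6675 → β = 0.9029
  β = 0.9029: g = -0.00057, g' = -0.6846 → β = 0.9021
Converged at β = 0.9021.
Compositions from xᵢ = zᵢ/(1+β(Kᵢ−1)), yᵢ = Kᵢxᵢ:
  1: x = 0.1249, y = 0.4242
  2: x = 0.0782, y = 0.1867
  3: x = 0.2853, y = 0.1486
  4: x = 0.5116, y = 0.2404

y_4 = 0.2404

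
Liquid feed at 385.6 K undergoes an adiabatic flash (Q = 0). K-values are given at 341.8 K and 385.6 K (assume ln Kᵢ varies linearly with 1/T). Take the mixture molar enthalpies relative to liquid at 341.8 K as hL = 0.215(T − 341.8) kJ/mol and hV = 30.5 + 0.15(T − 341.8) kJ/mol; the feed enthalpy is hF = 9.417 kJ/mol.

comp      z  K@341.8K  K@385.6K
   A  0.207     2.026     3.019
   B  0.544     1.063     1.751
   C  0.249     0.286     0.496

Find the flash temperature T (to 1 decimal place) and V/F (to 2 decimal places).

T = 344.3 K, V/F = 0.29

Adiabatic flash: solve Rachford–Rice at each trial T, then check hF = ψ·hV(T) + (1−ψ)·hL(T).
  T = 341.8 K: K = (2.026, 1.063, 0.286), RR gives ψ = 0.208, H_out = 6.350 kJ/mol
  T = 385.6 K: K = (3.019, 1.751, 0.496), RR gives ψ = 1.000, H_out = 37.070 kJ/mol
  T = 363.7 K: K = (2.503, 1.385, 0.383), RR gives ψ = 0.796, H_out = 27.852 kJ/mol
  T = 352.8 K: K = (2.260, 1.219, 0.333), RR gives ψ = 0.545, H_out = 18.596 kJ/mol
  T = 347.3 K: K = (2.142, 1.140, 0.309), RR gives ψ = 0.390, H_out = 12.933 kJ/mol
  T = 344.6 K: K = (2.085, 1.102, 0.297), RR gives ψ = 0.304, H_out = 9.823 kJ/mol
  T = 343.2 K: K = (2.055, 1.082, 0.292), RR gives ψ = 0.257, H_out = 8.118 kJ/mol
Linear interpolation between T = 343.2 (H_out = 8.118) and T = 344.6 (H_out = 9.823) on hF = 9.417 gives T ≈ 344.3 K, at which ψ = 0.29.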